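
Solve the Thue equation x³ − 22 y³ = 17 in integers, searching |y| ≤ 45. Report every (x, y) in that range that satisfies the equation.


The equation is x³ - 22y³ = 17. For fixed y, x³ = 22·y³ + 17, so a solution requires the RHS to be a perfect cube.
Strategy: iterate y from -45 to 45, compute RHS = 22·y³ + 17, and check whether it is a (positive or negative) perfect cube.
Check small values of y:
  y = 0: RHS = 17 is not a perfect cube.
  y = 1: RHS = 39 is not a perfect cube.
  y = -1: RHS = -5 is not a perfect cube.
  y = 2: RHS = 193 is not a perfect cube.
  y = -2: RHS = -159 is not a perfect cube.
  y = 3: RHS = 611 is not a perfect cube.
  y = -3: RHS = -577 is not a perfect cube.
Continuing the search up to |y| = 45 finds no solutions either.
No (x, y) in the scanned range satisfies the equation.

No integer solutions with |y| ≤ 45.


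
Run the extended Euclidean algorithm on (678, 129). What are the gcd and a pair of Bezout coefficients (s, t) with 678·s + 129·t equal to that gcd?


Euclidean algorithm on (678, 129) — divide until remainder is 0:
  678 = 5 · 129 + 33
  129 = 3 · 33 + 30
  33 = 1 · 30 + 3
  30 = 10 · 3 + 0
gcd(678, 129) = 3.
Track Bezout coefficients alongside the remainders: start with r₀ = 678 = a·1 + b·0 (s = 1, t = 0) and r₁ = 129 = a·0 + b·1 (s = 0, t = 1); each new remainder r_{k+1} = r_{k-1} − q_k·r_k inherits s_{k+1} = s_{k-1} − q_k·s_k, t_{k+1} = t_{k-1} − q_k·t_k, so r_k = a·s_k + b·t_k at every step:
  q = 5: r = 33, s = 1 − 5·0 = 1, t = 0 − 5·1 = -5  (check: 678·1 + 129·(-5) = 33)
  q = 3: r = 30, s = 0 − 3·1 = -3, t = 1 − 3·(-5) = 16  (check: 678·(-3) + 129·16 = 30)
  q = 1: r = 3, s = 1 − 1·(-3) = 4, t = -5 − 1·16 = -21  (check: 678·4 + 129·(-21) = 3)
The row with r = 3 (the gcd) gives the Bezout coefficients s = 4, t = -21.
Result: 678 · (4) + 129 · (-21) = 3.

gcd(678, 129) = 3; s = 4, t = -21 (check: 678·4 + 129·(-21) = 3).


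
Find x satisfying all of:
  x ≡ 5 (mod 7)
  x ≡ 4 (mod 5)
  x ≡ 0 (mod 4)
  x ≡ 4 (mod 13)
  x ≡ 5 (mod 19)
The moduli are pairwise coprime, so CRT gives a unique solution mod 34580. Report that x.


Product of moduli M = 7 · 5 · 4 · 13 · 19 = 34580.
Merge one congruence at a time:
  Start: x ≡ 5 (mod 7).
  Combine with x ≡ 4 (mod 5); new modulus lcm = 35.
    Write x = 5 + 7·t and substitute into x ≡ 4 (mod 5): 7·t ≡ 4 − 5 = -1 (mod 5).
    Reduce coefficients mod 5: 2·t ≡ 4 (mod 5).
    The inverse of 2 mod 5 is 3 (since 2·3 = 6 = 1·5 + 1), so t ≡ 3·4 = 12 ≡ 2 (mod 5).
    Then x = 5 + 7·2 = 19, valid modulo lcm(7, 5) = 35: x ≡ 19 (mod 35).
  Combine with x ≡ 0 (mod 4); new modulus lcm = 140.
    Write x = 19 + 35·t and substitute into x ≡ 0 (mod 4): 35·t ≡ 0 − 19 = -19 (mod 4).
    Reduce coefficients mod 4: 3·t ≡ 1 (mod 4).
    The inverse of 3 mod 4 is 3 (since 3·3 = 9 = 2·4 + 1), so t ≡ 3·1 = 3 ≡ 3 (mod 4).
    Then x = 19 + 35·3 = 124, valid modulo lcm(35, 4) = 140: x ≡ 124 (mod 140).
  Combine with x ≡ 4 (mod 13); new modulus lcm = 1820.
    Write x = 124 + 140·t and substitute into x ≡ 4 (mod 13): 140·t ≡ 4 − 124 = -120 (mod 13).
    Reduce coefficients mod 13: 10·t ≡ 10 (mod 13).
    The inverse of 10 mod 13 is 4 (since 10·4 = 40 = 3·13 + 1), so t ≡ 4·10 = 40 ≡ 1 (mod 13).
    Then x = 124 + 140·1 = 264, valid modulo lcm(140, 13) = 1820: x ≡ 264 (mod 1820).
  Combine with x ≡ 5 (mod 19); new modulus lcm = 34580.
    Write x = 264 + 1820·t and substitute into x ≡ 5 (mod 19): 1820·t ≡ 5 − 264 = -259 (mod 19).
    Reduce coefficients mod 19: 15·t ≡ 7 (mod 19).
    The inverse of 15 mod 19 is 14 (since 15·14 = 210 = 11·19 + 1), so t ≡ 14·7 = 98 ≡ 3 (mod 19).
    Then x = 264 + 1820·3 = 5724, valid modulo lcm(1820, 19) = 34580: x ≡ 5724 (mod 34580).
Verify against each original: 5724 mod 7 = 5, 5724 mod 5 = 4, 5724 mod 4 = 0, 5724 mod 13 = 4, 5724 mod 19 = 5.

x ≡ 5724 (mod 34580).


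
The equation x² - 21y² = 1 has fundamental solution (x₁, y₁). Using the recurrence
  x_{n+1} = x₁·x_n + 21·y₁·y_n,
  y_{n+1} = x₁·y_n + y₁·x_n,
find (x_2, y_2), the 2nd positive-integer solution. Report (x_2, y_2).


Step 1: Find the fundamental solution (x₁, y₁) of x² - 21y² = 1.
  Expand √21 as a continued fraction. a₀ = ⌊√21⌋ = 4; iterate m_{k+1} = d_k·a_k − m_k, d_{k+1} = (21 − m_{k+1}²)/d_k, a_{k+1} = ⌊(a₀ + m_{k+1})/d_{k+1}⌋ (starting m₀ = 0, d₀ = 1), with convergents p_k = a_k·p_{k-1} + p_{k-2}, q_k = a_k·q_{k-1} + q_{k-2} (p₋₁ = 1, q₋₁ = 0):
  k = 0: a₀ = 4; p₀/q₀ = 4/1; p₀² − 21·q₀² = 16 − 21 = -5.
  k = 1: m = 4, d = 5, a = ⌊(4 + 4)/5⌋ = 1; p/q = (1·4 + 1)/(1·1 + 0) = 5/1; p² − 21·q² = 25 − 21 = 4.
  k = 2: m = 1, d = 4, a = ⌊(4 + 1)/4⌋ = 1; p/q = (1·5 + 4)/(1·1 + 1) = 9/2; p² − 21·q² = 81 − 84 = -3.
  k = 3: m = 3, d = 3, a = ⌊(4 + 3)/3⌋ = 2; p/q = (2·9 + 5)/(2·2 + 1) = 23/5; p² − 21·q² = 529 − 525 = 4.
  k = 4: m = 3, d = 4, a = ⌊(4 + 3)/4⌋ = 1; p/q = (1·23 + 9)/(1·5 + 2) = 32/7; p² − 21·q² = 1024 − 1029 = -5.
  k = 5: m = 1, d = 5, a = ⌊(4 + 1)/5⌋ = 1; p/q = (1·32 + 23)/(1·7 + 5) = 55/12; p² − 21·q² = 3025 − 3024 = 1.
  The first convergent with p² − 21·q² = 1 gives the fundamental solution (x₁, y₁) = (55, 12).
Step 2: Apply the recurrence (x_{n+1}, y_{n+1}) = (x₁x_n + 21y₁y_n, x₁y_n + y₁x_n) repeatedly.
  From (x_1, y_1) = (55, 12): x_2 = 55·55 + 21·12·12 = 6049; y_2 = 55·12 + 12·55 = 1320.
Step 3: Verify x_2² - 21·y_2² = 36590401 - 36590400 = 1 (should be 1). ✓

(x_1, y_1) = (55, 12); (x_2, y_2) = (6049, 1320).


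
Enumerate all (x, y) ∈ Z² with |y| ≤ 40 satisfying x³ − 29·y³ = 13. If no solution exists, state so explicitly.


The equation is x³ - 29y³ = 13. For fixed y, x³ = 29·y³ + 13, so a solution requires the RHS to be a perfect cube.
Strategy: iterate y from -40 to 40, compute RHS = 29·y³ + 13, and check whether it is a (positive or negative) perfect cube.
Check small values of y:
  y = 0: RHS = 13 is not a perfect cube.
  y = 1: RHS = 42 is not a perfect cube.
  y = -1: RHS = -16 is not a perfect cube.
  y = 2: RHS = 245 is not a perfect cube.
  y = -2: RHS = -219 is not a perfect cube.
  y = 3: RHS = 796 is not a perfect cube.
  y = -3: RHS = -770 is not a perfect cube.
Continuing the search up to |y| = 40 finds no solutions either.
No (x, y) in the scanned range satisfies the equation.

No integer solutions with |y| ≤ 40.


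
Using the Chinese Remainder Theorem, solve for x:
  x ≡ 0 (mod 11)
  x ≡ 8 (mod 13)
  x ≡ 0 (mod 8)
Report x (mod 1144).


Moduli 11, 13, 8 are pairwise coprime; by CRT there is a unique solution modulo M = 11 · 13 · 8 = 1144.
Solve pairwise, accumulating the modulus:
  Start with x ≡ 0 (mod 11).
  Combine with x ≡ 8 (mod 13): since gcd(11, 13) = 1, we get a unique residue mod 143.
    Write x = 0 + 11·t and substitute into x ≡ 8 (mod 13): 11·t ≡ 8 − 0 = 8 (mod 13).
    The inverse of 11 mod 13 is 6 (since 11·6 = 66 = 5·13 + 1), so t ≡ 6·8 = 48 ≡ 9 (mod 13).
    Then x = 0 + 11·9 = 99, valid modulo lcm(11, 13) = 143: x ≡ 99 (mod 143).
  Combine with x ≡ 0 (mod 8): since gcd(143, 8) = 1, we get a unique residue mod 1144.
    Write x = 99 + 143·t and substitute into x ≡ 0 (mod 8): 143·t ≡ 0 − 99 = -99 (mod 8).
    Reduce coefficients mod 8: 7·t ≡ 5 (mod 8).
    The inverse of 7 mod 8 is 7 (since 7·7 = 49 = 6·8 + 1), so t ≡ 7·5 = 35 ≡ 3 (mod 8).
    Then x = 99 + 143·3 = 528, valid modulo lcm(143, 8) = 1144: x ≡ 528 (mod 1144).
Verify: 528 mod 11 = 0 ✓, 528 mod 13 = 8 ✓, 528 mod 8 = 0 ✓.

x ≡ 528 (mod 1144).


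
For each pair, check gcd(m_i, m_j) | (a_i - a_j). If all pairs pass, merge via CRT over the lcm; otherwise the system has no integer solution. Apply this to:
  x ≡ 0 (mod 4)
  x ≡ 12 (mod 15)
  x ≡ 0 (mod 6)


Moduli 4, 15, 6 are not pairwise coprime, so CRT works modulo lcm(m_i) when all pairwise compatibility conditions hold.
Pairwise compatibility: gcd(m_i, m_j) must divide a_i - a_j for every pair.
Merge one congruence at a time:
  Start: x ≡ 0 (mod 4).
  Combine with x ≡ 12 (mod 15): gcd(4, 15) = 1; 12 - 0 = 12, which IS divisible by 1, so compatible.
    Write x = 0 + 4·t and substitute into x ≡ 12 (mod 15): 4·t ≡ 12 − 0 = 12 (mod 15).
    The inverse of 4 mod 15 is 4 (since 4·4 = 16 = 1·15 + 1), so t ≡ 4·12 = 48 ≡ 3 (mod 15).
    Then x = 0 + 4·3 = 12, valid modulo lcm(4, 15) = 60: x ≡ 12 (mod 60).
  Combine with x ≡ 0 (mod 6): gcd(60, 6) = 6; 0 - 12 = -12, which IS divisible by 6, so compatible.
    Write x = 12 + 60·t and substitute into x ≡ 0 (mod 6): 60·t ≡ 0 − 12 = -12 (mod 6).
    Divide the congruence (and modulus) by g = 6: 10·t ≡ -2 (mod 1).
    Modulo 1 every t works; take t = 0.
    Then x = 12 + 60·0 = 12, valid modulo lcm(60, 6) = 60: x ≡ 12 (mod 60).
Verify: 12 mod 4 = 0, 12 mod 15 = 12, 12 mod 6 = 0.

x ≡ 12 (mod 60).


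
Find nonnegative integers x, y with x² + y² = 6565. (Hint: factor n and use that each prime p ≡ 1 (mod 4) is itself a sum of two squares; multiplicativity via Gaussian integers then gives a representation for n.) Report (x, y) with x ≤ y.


Step 1: Factor n = 6565 = 5 · 13 · 101.
Step 2: Check the mod-4 condition on each prime factor: 5 ≡ 1 (mod 4), exponent 1; 13 ≡ 1 (mod 4), exponent 1; 101 ≡ 1 (mod 4), exponent 1.
All primes ≡ 3 (mod 4) appear to even exponent (or don't appear), so by the two-squares theorem n IS expressible as a sum of two squares.
Step 3: Build a representation. Here n = 5 · 13 · 101 is a product of primes ≡ 1 (mod 4). Each prime p ≡ 1 (mod 4) is itself a sum of two squares; find a² by testing p − a² for a perfect square:
  5: 5 − 1² = 4 = 2² ⇒ 5 = 1² + 2².
  13: 13 − 1² = 12, 13 − 2² = 9 = 3² ⇒ 13 = 2² + 3².
  101: 101 − 1² = 100 = 10² ⇒ 101 = 1² + 10².
  Combine using the Brahmagupta–Fibonacci identity (a² + b²)(c² + d²) = (ac − bd)² + (ad + bc)² = (ac + bd)² + (ad − bc)²:
  5 · 13 = 65: from (1² + 2²)(2² + 3²), take (1·2 − 2·3, 1·3 + 2·2) = (2 − 6, 3 + 4) = (-4, 7); dropping signs (only squares matter) gives (4, 7); check 4² + 7² = 16 + 49 = 65 ✓.
  65 · 101 = 6565: from (4² + 7²)(1² + 10²), take (4·1 − 7·10, 4·10 + 7·1) = (4 − 70, 40 + 7) = (-66, 47); dropping signs (only squares matter) gives (66, 47); check 66² + 47² = 4356 + 2209 = 6565 ✓.
Step 4: Order so x ≤ y and verify: 47² + 66² = 2209 + 4356 = 6565 = n. ✓

n = 6565 = 47² + 66² (one valid representation with x ≤ y).


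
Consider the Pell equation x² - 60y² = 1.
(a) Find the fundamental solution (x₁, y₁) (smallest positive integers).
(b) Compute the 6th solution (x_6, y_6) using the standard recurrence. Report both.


Step 1: Find the fundamental solution (x₁, y₁) of x² - 60y² = 1.
  Expand √60 as a continued fraction. a₀ = ⌊√60⌋ = 7; iterate m_{k+1} = d_k·a_k − m_k, d_{k+1} = (60 − m_{k+1}²)/d_k, a_{k+1} = ⌊(a₀ + m_{k+1})/d_{k+1}⌋ (starting m₀ = 0, d₀ = 1), with convergents p_k = a_k·p_{k-1} + p_{k-2}, q_k = a_k·q_{k-1} + q_{k-2} (p₋₁ = 1, q₋₁ = 0):
  k = 0: a₀ = 7; p₀/q₀ = 7/1; p₀² − 60·q₀² = 49 − 60 = -11.
  k = 1: m = 7, d = 11, a = ⌊(7 + 7)/11⌋ = 1; p/q = (1·7 + 1)/(1·1 + 0) = 8/1; p² − 60·q² = 64 − 60 = 4.
  k = 2: m = 4, d = 4, a = ⌊(7 + 4)/4⌋ = 2; p/q = (2·8 + 7)/(2·1 + 1) = 23/3; p² − 60·q² = 529 − 540 = -11.
  k = 3: m = 4, d = 11, a = ⌊(7 + 4)/11⌋ = 1; p/q = (1·23 + 8)/(1·3 + 1) = 31/4; p² − 60·q² = 961 − 960 = 1.
  The first convergent with p² − 60·q² = 1 gives the fundamental solution (x₁, y₁) = (31, 4).
Step 2: Apply the recurrence (x_{n+1}, y_{n+1}) = (x₁x_n + 60y₁y_n, x₁y_n + y₁x_n) repeatedly.
  From (x_1, y_1) = (31, 4): x_2 = 31·31 + 60·4·4 = 1921; y_2 = 31·4 + 4·31 = 248.
  From (x_2, y_2) = (1921, 248): x_3 = 31·1921 + 60·4·248 = 119071; y_3 = 31·248 + 4·1921 = 15372.
  From (x_3, y_3) = (119071, 15372): x_4 = 31·119071 + 60·4·15372 = 7380481; y_4 = 31·15372 + 4·119071 = 952816.
  From (x_4, y_4) = (7380481, 952816): x_5 = 31·7380481 + 60·4·952816 = 457470751; y_5 = 31·952816 + 4·7380481 = 59059220.
  From (x_5, y_5) = (457470751, 59059220): x_6 = 31·457470751 + 60·4·59059220 = 28355806081; y_6 = 31·59059220 + 4·457470751 = 3660718824.
Step 3: Verify x_6² - 60·y_6² = 804051738503276578561 - 804051738503276578560 = 1 (should be 1). ✓

(x_1, y_1) = (31, 4); (x_6, y_6) = (28355806081, 3660718824).


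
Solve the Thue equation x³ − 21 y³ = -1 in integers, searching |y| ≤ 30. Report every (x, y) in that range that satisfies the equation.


The equation is x³ - 21y³ = -1. For fixed y, x³ = 21·y³ − 1, so a solution requires the RHS to be a perfect cube.
Strategy: iterate y from -30 to 30, compute RHS = 21·y³ − 1, and check whether it is a (positive or negative) perfect cube.
Check small values of y:
  y = 0: RHS = -1 = (-1)³ ⇒ x = -1 works.
  y = 1: RHS = 20 is not a perfect cube.
  y = -1: RHS = -22 is not a perfect cube.
  y = 2: RHS = 167 is not a perfect cube.
  y = -2: RHS = -169 is not a perfect cube.
  y = 3: RHS = 566 is not a perfect cube.
  y = -3: RHS = -568 is not a perfect cube.
Continuing the search up to |y| = 30 finds no further solutions beyond those listed.
Collected solutions: (-1, 0).

Solutions (with |y| ≤ 30): (-1, 0).


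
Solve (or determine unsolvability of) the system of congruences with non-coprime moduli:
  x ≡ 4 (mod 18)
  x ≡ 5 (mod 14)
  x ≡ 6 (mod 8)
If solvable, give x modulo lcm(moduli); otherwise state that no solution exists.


Moduli 18, 14, 8 are not pairwise coprime, so CRT works modulo lcm(m_i) when all pairwise compatibility conditions hold.
Pairwise compatibility: gcd(m_i, m_j) must divide a_i - a_j for every pair.
Merge one congruence at a time:
  Start: x ≡ 4 (mod 18).
  Combine with x ≡ 5 (mod 14): gcd(18, 14) = 2, and 5 - 4 = 1 is NOT divisible by 2.
    ⇒ system is inconsistent (no integer solution).

No solution (the system is inconsistent).


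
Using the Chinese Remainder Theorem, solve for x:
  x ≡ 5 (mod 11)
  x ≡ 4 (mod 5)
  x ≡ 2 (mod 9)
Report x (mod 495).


Moduli 11, 5, 9 are pairwise coprime; by CRT there is a unique solution modulo M = 11 · 5 · 9 = 495.
Solve pairwise, accumulating the modulus:
  Start with x ≡ 5 (mod 11).
  Combine with x ≡ 4 (mod 5): since gcd(11, 5) = 1, we get a unique residue mod 55.
    Write x = 5 + 11·t and substitute into x ≡ 4 (mod 5): 11·t ≡ 4 − 5 = -1 (mod 5).
    Reduce coefficients mod 5: 1·t ≡ 4 (mod 5).
    So t ≡ 4 (mod 5).
    Then x = 5 + 11·4 = 49, valid modulo lcm(11, 5) = 55: x ≡ 49 (mod 55).
  Combine with x ≡ 2 (mod 9): since gcd(55, 9) = 1, we get a unique residue mod 495.
    Write x = 49 + 55·t and substitute into x ≡ 2 (mod 9): 55·t ≡ 2 − 49 = -47 (mod 9).
    Reduce coefficients mod 9: 1·t ≡ 7 (mod 9).
    So t ≡ 7 (mod 9).
    Then x = 49 + 55·7 = 434, valid modulo lcm(55, 9) = 495: x ≡ 434 (mod 495).
Verify: 434 mod 11 = 5 ✓, 434 mod 5 = 4 ✓, 434 mod 9 = 2 ✓.

x ≡ 434 (mod 495).


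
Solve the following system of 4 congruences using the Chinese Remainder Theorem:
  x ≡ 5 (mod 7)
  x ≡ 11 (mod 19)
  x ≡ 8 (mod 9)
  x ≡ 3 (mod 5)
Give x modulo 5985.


Product of moduli M = 7 · 19 · 9 · 5 = 5985.
Merge one congruence at a time:
  Start: x ≡ 5 (mod 7).
  Combine with x ≡ 11 (mod 19); new modulus lcm = 133.
    Write x = 5 + 7·t and substitute into x ≡ 11 (mod 19): 7·t ≡ 11 − 5 = 6 (mod 19).
    The inverse of 7 mod 19 is 11 (since 7·11 = 77 = 4·19 + 1), so t ≡ 11·6 = 66 ≡ 9 (mod 19).
    Then x = 5 + 7·9 = 68, valid modulo lcm(7, 19) = 133: x ≡ 68 (mod 133).
  Combine with x ≡ 8 (mod 9); new modulus lcm = 1197.
    Write x = 68 + 133·t and substitute into x ≡ 8 (mod 9): 133·t ≡ 8 − 68 = -60 (mod 9).
    Reduce coefficients mod 9: 7·t ≡ 3 (mod 9).
    The inverse of 7 mod 9 is 4 (since 7·4 = 28 = 3·9 + 1), so t ≡ 4·3 = 12 ≡ 3 (mod 9).
    Then x = 68 + 133·3 = 467, valid modulo lcm(133, 9) = 1197: x ≡ 467 (mod 1197).
  Combine with x ≡ 3 (mod 5); new modulus lcm = 5985.
    Write x = 467 + 1197·t and substitute into x ≡ 3 (mod 5): 1197·t ≡ 3 − 467 = -464 (mod 5).
    Reduce coefficients mod 5: 2·t ≡ 1 (mod 5).
    The inverse of 2 mod 5 is 3 (since 2·3 = 6 = 1·5 + 1), so t ≡ 3·1 = 3 ≡ 3 (mod 5).
    Then x = 467 + 1197·3 = 4058, valid modulo lcm(1197, 5) = 5985: x ≡ 4058 (mod 5985).
Verify against each original: 4058 mod 7 = 5, 4058 mod 19 = 11, 4058 mod 9 = 8, 4058 mod 5 = 3.

x ≡ 4058 (mod 5985).


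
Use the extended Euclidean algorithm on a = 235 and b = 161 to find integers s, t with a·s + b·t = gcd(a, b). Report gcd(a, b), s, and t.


Euclidean algorithm on (235, 161) — divide until remainder is 0:
  235 = 1 · 161 + 74
  161 = 2 · 74 + 13
  74 = 5 · 13 + 9
  13 = 1 · 9 + 4
  9 = 2 · 4 + 1
  4 = 4 · 1 + 0
gcd(235, 161) = 1.
Track Bezout coefficients alongside the remainders: start with r₀ = 235 = a·1 + b·0 (s = 1, t = 0) and r₁ = 161 = a·0 + b·1 (s = 0, t = 1); each new remainder r_{k+1} = r_{k-1} − q_k·r_k inherits s_{k+1} = s_{k-1} − q_k·s_k, t_{k+1} = t_{k-1} − q_k·t_k, so r_k = a·s_k + b·t_k at every step:
  q = 1: r = 74, s = 1 − 1·0 = 1, t = 0 − 1·1 = -1  (check: 235·1 + 161·(-1) = 74)
  q = 2: r = 13, s = 0 − 2·1 = -2, t = 1 − 2·(-1) = 3  (check: 235·(-2) + 161·3 = 13)
  q = 5: r = 9, s = 1 − 5·(-2) = 11, t = -1 − 5·3 = -16  (check: 235·11 + 161·(-16) = 9)
  q = 1: r = 4, s = -2 − 1·11 = -13, t = 3 − 1·(-16) = 19  (check: 235·(-13) + 161·19 = 4)
  q = 2: r = 1, s = 11 − 2·(-13) = 37, t = -16 − 2·19 = -54  (check: 235·37 + 161·(-54) = 1)
The row with r = 1 (the gcd) gives the Bezout coefficients s = 37, t = -54.
Result: 235 · (37) + 161 · (-54) = 1.

gcd(235, 161) = 1; s = 37, t = -54 (check: 235·37 + 161·(-54) = 1).


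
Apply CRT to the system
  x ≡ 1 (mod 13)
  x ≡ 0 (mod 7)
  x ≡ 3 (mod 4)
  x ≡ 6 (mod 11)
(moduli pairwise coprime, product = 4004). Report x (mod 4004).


Product of moduli M = 13 · 7 · 4 · 11 = 4004.
Merge one congruence at a time:
  Start: x ≡ 1 (mod 13).
  Combine with x ≡ 0 (mod 7); new modulus lcm = 91.
    Write x = 1 + 13·t and substitute into x ≡ 0 (mod 7): 13·t ≡ 0 − 1 = -1 (mod 7).
    Reduce coefficients mod 7: 6·t ≡ 6 (mod 7).
    The inverse of 6 mod 7 is 6 (since 6·6 = 36 = 5·7 + 1), so t ≡ 6·6 = 36 ≡ 1 (mod 7).
    Then x = 1 + 13·1 = 14, valid modulo lcm(13, 7) = 91: x ≡ 14 (mod 91).
  Combine with x ≡ 3 (mod 4); new modulus lcm = 364.
    Write x = 14 + 91·t and substitute into x ≡ 3 (mod 4): 91·t ≡ 3 − 14 = -11 (mod 4).
    Reduce coefficients mod 4: 3·t ≡ 1 (mod 4).
    The inverse of 3 mod 4 is 3 (since 3·3 = 9 = 2·4 + 1), so t ≡ 3·1 = 3 ≡ 3 (mod 4).
    Then x = 14 + 91·3 = 287, valid modulo lcm(91, 4) = 364: x ≡ 287 (mod 364).
  Combine with x ≡ 6 (mod 11); new modulus lcm = 4004.
    Write x = 287 + 364·t and substitute into x ≡ 6 (mod 11): 364·t ≡ 6 − 287 = -281 (mod 11).
    Reduce coefficients mod 11: 1·t ≡ 5 (mod 11).
    So t ≡ 5 (mod 11).
    Then x = 287 + 364·5 = 2107, valid modulo lcm(364, 11) = 4004: x ≡ 2107 (mod 4004).
Verify against each original: 2107 mod 13 = 1, 2107 mod 7 = 0, 2107 mod 4 = 3, 2107 mod 11 = 6.

x ≡ 2107 (mod 4004).


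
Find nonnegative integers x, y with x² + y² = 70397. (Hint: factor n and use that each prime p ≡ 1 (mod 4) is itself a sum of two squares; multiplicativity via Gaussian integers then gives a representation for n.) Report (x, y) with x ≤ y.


Step 1: Factor n = 70397 = 17 · 41 · 101.
Step 2: Check the mod-4 condition on each prime factor: 17 ≡ 1 (mod 4), exponent 1; 41 ≡ 1 (mod 4), exponent 1; 101 ≡ 1 (mod 4), exponent 1.
All primes ≡ 3 (mod 4) appear to even exponent (or don't appear), so by the two-squares theorem n IS expressible as a sum of two squares.
Step 3: Build a representation. Here n = 17 · 41 · 101 is a product of primes ≡ 1 (mod 4). Each prime p ≡ 1 (mod 4) is itself a sum of two squares; find a² by testing p − a² for a perfect square:
  17: 17 − 1² = 16 = 4² ⇒ 17 = 1² + 4².
  41: 41 − 1² = 40, 41 − 2² = 37, 41 − 3² = 32, 41 − 4² = 25 = 5² ⇒ 41 = 4² + 5².
  101: 101 − 1² = 100 = 10² ⇒ 101 = 1² + 10².
  Combine using the Brahmagupta–Fibonacci identity (a² + b²)(c² + d²) = (ac − bd)² + (ad + bc)² = (ac + bd)² + (ad − bc)²:
  17 · 41 = 697: from (1² + 4²)(4² + 5²), take (1·4 − 4·5, 1·5 + 4·4) = (4 − 20, 5 + 16) = (-16, 21); dropping signs (only squares matter) gives (16, 21); check 16² + 21² = 256 + 441 = 697 ✓.
  697 · 101 = 70397: from (16² + 21²)(1² + 10²), take (16·1 − 21·10, 16·10 + 21·1) = (16 − 210, 160 + 21) = (-194, 181); dropping signs (only squares matter) gives (194, 181); check 194² + 181² = 37636 + 32761 = 70397 ✓.
Step 4: Order so x ≤ y and verify: 181² + 194² = 32761 + 37636 = 70397 = n. ✓

n = 70397 = 181² + 194² (one valid representation with x ≤ y).


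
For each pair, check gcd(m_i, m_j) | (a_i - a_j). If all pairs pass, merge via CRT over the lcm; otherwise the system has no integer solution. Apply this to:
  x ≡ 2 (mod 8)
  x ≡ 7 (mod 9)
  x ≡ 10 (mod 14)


Moduli 8, 9, 14 are not pairwise coprime, so CRT works modulo lcm(m_i) when all pairwise compatibility conditions hold.
Pairwise compatibility: gcd(m_i, m_j) must divide a_i - a_j for every pair.
Merge one congruence at a time:
  Start: x ≡ 2 (mod 8).
  Combine with x ≡ 7 (mod 9): gcd(8, 9) = 1; 7 - 2 = 5, which IS divisible by 1, so compatible.
    Write x = 2 + 8·t and substitute into x ≡ 7 (mod 9): 8·t ≡ 7 − 2 = 5 (mod 9).
    The inverse of 8 mod 9 is 8 (since 8·8 = 64 = 7·9 + 1), so t ≡ 8·5 = 40 ≡ 4 (mod 9).
    Then x = 2 + 8·4 = 34, valid modulo lcm(8, 9) = 72: x ≡ 34 (mod 72).
  Combine with x ≡ 10 (mod 14): gcd(72, 14) = 2; 10 - 34 = -24, which IS divisible by 2, so compatible.
    Write x = 34 + 72·t and substitute into x ≡ 10 (mod 14): 72·t ≡ 10 − 34 = -24 (mod 14).
    Divide the congruence (and modulus) by g = 2: 36·t ≡ -12 (mod 7).
    Reduce coefficients mod 7: 1·t ≡ 2 (mod 7).
    So t ≡ 2 (mod 7).
    Then x = 34 + 72·2 = 178, valid modulo lcm(72, 14) = 504: x ≡ 178 (mod 504).
Verify: 178 mod 8 = 2, 178 mod 9 = 7, 178 mod 14 = 10.

x ≡ 178 (mod 504).


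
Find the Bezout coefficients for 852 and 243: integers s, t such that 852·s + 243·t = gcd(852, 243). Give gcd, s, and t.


Euclidean algorithm on (852, 243) — divide until remainder is 0:
  852 = 3 · 243 + 123
  243 = 1 · 123 + 120
  123 = 1 · 120 + 3
  120 = 40 · 3 + 0
gcd(852, 243) = 3.
Track Bezout coefficients alongside the remainders: start with r₀ = 852 = a·1 + b·0 (s = 1, t = 0) and r₁ = 243 = a·0 + b·1 (s = 0, t = 1); each new remainder r_{k+1} = r_{k-1} − q_k·r_k inherits s_{k+1} = s_{k-1} − q_k·s_k, t_{k+1} = t_{k-1} − q_k·t_k, so r_k = a·s_k + b·t_k at every step:
  q = 3: r = 123, s = 1 − 3·0 = 1, t = 0 − 3·1 = -3  (check: 852·1 + 243·(-3) = 123)
  q = 1: r = 120, s = 0 − 1·1 = -1, t = 1 − 1·(-3) = 4  (check: 852·(-1) + 243·4 = 120)
  q = 1: r = 3, s = 1 − 1·(-1) = 2, t = -3 − 1·4 = -7  (check: 852·2 + 243·(-7) = 3)
The row with r = 3 (the gcd) gives the Bezout coefficients s = 2, t = -7.
Result: 852 · (2) + 243 · (-7) = 3.

gcd(852, 243) = 3; s = 2, t = -7 (check: 852·2 + 243·(-7) = 3).


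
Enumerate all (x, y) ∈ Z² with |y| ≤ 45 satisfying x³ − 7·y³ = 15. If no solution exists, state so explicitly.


The equation is x³ - 7y³ = 15. For fixed y, x³ = 7·y³ + 15, so a solution requires the RHS to be a perfect cube.
Strategy: iterate y from -45 to 45, compute RHS = 7·y³ + 15, and check whether it is a (positive or negative) perfect cube.
Check small values of y:
  y = 0: RHS = 15 is not a perfect cube.
  y = 1: RHS = 22 is not a perfect cube.
  y = -1: RHS = 8 = (2)³ ⇒ x = 2 works.
  y = 2: RHS = 71 is not a perfect cube.
  y = -2: RHS = -41 is not a perfect cube.
  y = 3: RHS = 204 is not a perfect cube.
  y = -3: RHS = -174 is not a perfect cube.
Continuing, at y = 23: RHS = 85184 = (44)³ ⇒ x = 44 works.
Searching the remaining y in |y| ≤ 45 finds no further solutions.
Collected solutions: (2, -1), (44, 23).

Solutions (with |y| ≤ 45): (2, -1), (44, 23).


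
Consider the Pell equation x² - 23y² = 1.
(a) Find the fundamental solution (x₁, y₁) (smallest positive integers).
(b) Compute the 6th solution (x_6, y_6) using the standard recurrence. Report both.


Step 1: Find the fundamental solution (x₁, y₁) of x² - 23y² = 1.
  Expand √23 as a continued fraction. a₀ = ⌊√23⌋ = 4; iterate m_{k+1} = d_k·a_k − m_k, d_{k+1} = (23 − m_{k+1}²)/d_k, a_{k+1} = ⌊(a₀ + m_{k+1})/d_{k+1}⌋ (starting m₀ = 0, d₀ = 1), with convergents p_k = a_k·p_{k-1} + p_{k-2}, q_k = a_k·q_{k-1} + q_{k-2} (p₋₁ = 1, q₋₁ = 0):
  k = 0: a₀ = 4; p₀/q₀ = 4/1; p₀² − 23·q₀² = 16 − 23 = -7.
  k = 1: m = 4, d = 7, a = ⌊(4 + 4)/7⌋ = 1; p/q = (1·4 + 1)/(1·1 + 0) = 5/1; p² − 23·q² = 25 − 23 = 2.
  k = 2: m = 3, d = 2, a = ⌊(4 + 3)/2⌋ = 3; p/q = (3·5 + 4)/(3·1 + 1) = 19/4; p² − 23·q² = 361 − 368 = -7.
  k = 3: m = 3, d = 7, a = ⌊(4 + 3)/7⌋ = 1; p/q = (1·19 + 5)/(1·4 + 1) = 24/5; p² − 23·q² = 576 − 575 = 1.
  The first convergent with p² − 23·q² = 1 gives the fundamental solution (x₁, y₁) = (24, 5).
Step 2: Apply the recurrence (x_{n+1}, y_{n+1}) = (x₁x_n + 23y₁y_n, x₁y_n + y₁x_n) repeatedly.
  From (x_1, y_1) = (24, 5): x_2 = 24·24 + 23·5·5 = 1151; y_2 = 24·5 + 5·24 = 240.
  From (x_2, y_2) = (1151, 240): x_3 = 24·1151 + 23·5·240 = 55224; y_3 = 24·240 + 5·1151 = 11515.
  From (x_3, y_3) = (55224, 11515): x_4 = 24·55224 + 23·5·11515 = 2649601; y_4 = 24·11515 + 5·55224 = 552480.
  From (x_4, y_4) = (2649601, 552480): x_5 = 24·2649601 + 23·5·552480 = 127125624; y_5 = 24·552480 + 5·2649601 = 26507525.
  From (x_5, y_5) = (127125624, 26507525): x_6 = 24·127125624 + 23·5·26507525 = 6099380351; y_6 = 24·26507525 + 5·127125624 = 1271808720.
Step 3: Verify x_6² - 23·y_6² = 37202440666164883201 - 37202440666164883200 = 1 (should be 1). ✓

(x_1, y_1) = (24, 5); (x_6, y_6) = (6099380351, 1271808720).


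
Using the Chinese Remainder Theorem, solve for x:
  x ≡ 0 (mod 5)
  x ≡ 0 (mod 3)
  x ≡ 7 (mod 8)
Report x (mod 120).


Moduli 5, 3, 8 are pairwise coprime; by CRT there is a unique solution modulo M = 5 · 3 · 8 = 120.
Solve pairwise, accumulating the modulus:
  Start with x ≡ 0 (mod 5).
  Combine with x ≡ 0 (mod 3): since gcd(5, 3) = 1, we get a unique residue mod 15.
    Write x = 0 + 5·t and substitute into x ≡ 0 (mod 3): 5·t ≡ 0 − 0 = 0 (mod 3).
    Reduce coefficients mod 3: 2·t ≡ 0 (mod 3).
    The inverse of 2 mod 3 is 2 (since 2·2 = 4 = 1·3 + 1), so t ≡ 2·0 = 0 ≡ 0 (mod 3).
    Then x = 0 + 5·0 = 0, valid modulo lcm(5, 3) = 15: x ≡ 0 (mod 15).
  Combine with x ≡ 7 (mod 8): since gcd(15, 8) = 1, we get a unique residue mod 120.
    Write x = 0 + 15·t and substitute into x ≡ 7 (mod 8): 15·t ≡ 7 − 0 = 7 (mod 8).
    Reduce coefficients mod 8: 7·t ≡ 7 (mod 8).
    The inverse of 7 mod 8 is 7 (since 7·7 = 49 = 6·8 + 1), so t ≡ 7·7 = 49 ≡ 1 (mod 8).
    Then x = 0 + 15·1 = 15, valid modulo lcm(15, 8) = 120: x ≡ 15 (mod 120).
Verify: 15 mod 5 = 0 ✓, 15 mod 3 = 0 ✓, 15 mod 8 = 7 ✓.

x ≡ 15 (mod 120).


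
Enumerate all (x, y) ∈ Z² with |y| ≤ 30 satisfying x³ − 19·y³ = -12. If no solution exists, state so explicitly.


The equation is x³ - 19y³ = -12. For fixed y, x³ = 19·y³ − 12, so a solution requires the RHS to be a perfect cube.
Strategy: iterate y from -30 to 30, compute RHS = 19·y³ − 12, and check whether it is a (positive or negative) perfect cube.
Check small values of y:
  y = 0: RHS = -12 is not a perfect cube.
  y = 1: RHS = 7 is not a perfect cube.
  y = -1: RHS = -31 is not a perfect cube.
  y = 2: RHS = 140 is not a perfect cube.
  y = -2: RHS = -164 is not a perfect cube.
  y = 3: RHS = 501 is not a perfect cube.
  y = -3: RHS = -525 is not a perfect cube.
Continuing the search up to |y| = 30 finds no solutions either.
No (x, y) in the scanned range satisfies the equation.

No integer solutions with |y| ≤ 30.


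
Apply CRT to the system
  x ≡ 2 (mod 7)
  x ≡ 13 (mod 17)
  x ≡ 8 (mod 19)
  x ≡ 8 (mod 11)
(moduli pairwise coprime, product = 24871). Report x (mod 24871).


Product of moduli M = 7 · 17 · 19 · 11 = 24871.
Merge one congruence at a time:
  Start: x ≡ 2 (mod 7).
  Combine with x ≡ 13 (mod 17); new modulus lcm = 119.
    Write x = 2 + 7·t and substitute into x ≡ 13 (mod 17): 7·t ≡ 13 − 2 = 11 (mod 17).
    The inverse of 7 mod 17 is 5 (since 7·5 = 35 = 2·17 + 1), so t ≡ 5·11 = 55 ≡ 4 (mod 17).
    Then x = 2 + 7·4 = 30, valid modulo lcm(7, 17) = 119: x ≡ 30 (mod 119).
  Combine with x ≡ 8 (mod 19); new modulus lcm = 2261.
    Write x = 30 + 119·t and substitute into x ≡ 8 (mod 19): 119·t ≡ 8 − 30 = -22 (mod 19).
    Reduce coefficients mod 19: 5·t ≡ 16 (mod 19).
    The inverse of 5 mod 19 is 4 (since 5·4 = 20 = 1·19 + 1), so t ≡ 4·16 = 64 ≡ 7 (mod 19).
    Then x = 30 + 119·7 = 863, valid modulo lcm(119, 19) = 2261: x ≡ 863 (mod 2261).
  Combine with x ≡ 8 (mod 11); new modulus lcm = 24871.
    Write x = 863 + 2261·t and substitute into x ≡ 8 (mod 11): 2261·t ≡ 8 − 863 = -855 (mod 11).
    Reduce coefficients mod 11: 6·t ≡ 3 (mod 11).
    The inverse of 6 mod 11 is 2 (since 6·2 = 12 = 1·11 + 1), so t ≡ 2·3 = 6 ≡ 6 (mod 11).
    Then x = 863 + 2261·6 = 14429, valid modulo lcm(2261, 11) = 24871: x ≡ 14429 (mod 24871).
Verify against each original: 14429 mod 7 = 2, 14429 mod 17 = 13, 14429 mod 19 = 8, 14429 mod 11 = 8.

x ≡ 14429 (mod 24871).


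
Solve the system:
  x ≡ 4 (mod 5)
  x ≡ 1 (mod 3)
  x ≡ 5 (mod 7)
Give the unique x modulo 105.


Moduli 5, 3, 7 are pairwise coprime; by CRT there is a unique solution modulo M = 5 · 3 · 7 = 105.
Solve pairwise, accumulating the modulus:
  Start with x ≡ 4 (mod 5).
  Combine with x ≡ 1 (mod 3): since gcd(5, 3) = 1, we get a unique residue mod 15.
    Write x = 4 + 5·t and substitute into x ≡ 1 (mod 3): 5·t ≡ 1 − 4 = -3 (mod 3).
    Reduce coefficients mod 3: 2·t ≡ 0 (mod 3).
    The inverse of 2 mod 3 is 2 (since 2·2 = 4 = 1·3 + 1), so t ≡ 2·0 = 0 ≡ 0 (mod 3).
    Then x = 4 + 5·0 = 4, valid modulo lcm(5, 3) = 15: x ≡ 4 (mod 15).
  Combine with x ≡ 5 (mod 7): since gcd(15, 7) = 1, we get a unique residue mod 105.
    Write x = 4 + 15·t and substitute into x ≡ 5 (mod 7): 15·t ≡ 5 − 4 = 1 (mod 7).
    Reduce coefficients mod 7: 1·t ≡ 1 (mod 7).
    So t ≡ 1 (mod 7).
    Then x = 4 + 15·1 = 19, valid modulo lcm(15, 7) = 105: x ≡ 19 (mod 105).
Verify: 19 mod 5 = 4 ✓, 19 mod 3 = 1 ✓, 19 mod 7 = 5 ✓.

x ≡ 19 (mod 105).


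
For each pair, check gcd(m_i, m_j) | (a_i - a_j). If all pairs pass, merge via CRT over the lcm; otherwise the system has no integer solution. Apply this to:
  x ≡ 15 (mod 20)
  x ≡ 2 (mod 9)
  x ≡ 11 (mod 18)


Moduli 20, 9, 18 are not pairwise coprime, so CRT works modulo lcm(m_i) when all pairwise compatibility conditions hold.
Pairwise compatibility: gcd(m_i, m_j) must divide a_i - a_j for every pair.
Merge one congruence at a time:
  Start: x ≡ 15 (mod 20).
  Combine with x ≡ 2 (mod 9): gcd(20, 9) = 1; 2 - 15 = -13, which IS divisible by 1, so compatible.
    Write x = 15 + 20·t and substitute into x ≡ 2 (mod 9): 20·t ≡ 2 − 15 = -13 (mod 9).
    Reduce coefficients mod 9: 2·t ≡ 5 (mod 9).
    The inverse of 2 mod 9 is 5 (since 2·5 = 10 = 1·9 + 1), so t ≡ 5·5 = 25 ≡ 7 (mod 9).
    Then x = 15 + 20·7 = 155, valid modulo lcm(20, 9) = 180: x ≡ 155 (mod 180).
  Combine with x ≡ 11 (mod 18): gcd(180, 18) = 18; 11 - 155 = -144, which IS divisible by 18, so compatible.
    Write x = 155 + 180·t and substitute into x ≡ 11 (mod 18): 180·t ≡ 11 − 155 = -144 (mod 18).
    Divide the congruence (and modulus) by g = 18: 10·t ≡ -8 (mod 1).
    Modulo 1 every t works; take t = 0.
    Then x = 155 + 180·0 = 155, valid modulo lcm(180, 18) = 180: x ≡ 155 (mod 180).
Verify: 155 mod 20 = 15, 155 mod 9 = 2, 155 mod 18 = 11.

x ≡ 155 (mod 180).


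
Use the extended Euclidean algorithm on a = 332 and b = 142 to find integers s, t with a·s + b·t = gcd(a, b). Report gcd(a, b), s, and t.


Euclidean algorithm on (332, 142) — divide until remainder is 0:
  332 = 2 · 142 + 48
  142 = 2 · 48 + 46
  48 = 1 · 46 + 2
  46 = 23 · 2 + 0
gcd(332, 142) = 2.
Track Bezout coefficients alongside the remainders: start with r₀ = 332 = a·1 + b·0 (s = 1, t = 0) and r₁ = 142 = a·0 + b·1 (s = 0, t = 1); each new remainder r_{k+1} = r_{k-1} − q_k·r_k inherits s_{k+1} = s_{k-1} − q_k·s_k, t_{k+1} = t_{k-1} − q_k·t_k, so r_k = a·s_k + b·t_k at every step:
  q = 2: r = 48, s = 1 − 2·0 = 1, t = 0 − 2·1 = -2  (check: 332·1 + 142·(-2) = 48)
  q = 2: r = 46, s = 0 − 2·1 = -2, t = 1 − 2·(-2) = 5  (check: 332·(-2) + 142·5 = 46)
  q = 1: r = 2, s = 1 − 1·(-2) = 3, t = -2 − 1·5 = -7  (check: 332·3 + 142·(-7) = 2)
The row with r = 2 (the gcd) gives the Bezout coefficients s = 3, t = -7.
Result: 332 · (3) + 142 · (-7) = 2.

gcd(332, 142) = 2; s = 3, t = -7 (check: 332·3 + 142·(-7) = 2).


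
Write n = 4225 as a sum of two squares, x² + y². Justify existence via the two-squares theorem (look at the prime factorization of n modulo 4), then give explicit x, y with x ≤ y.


Step 1: Factor n = 4225 = 5^2 · 13^2.
Step 2: Check the mod-4 condition on each prime factor: 5 ≡ 1 (mod 4), exponent 2; 13 ≡ 1 (mod 4), exponent 2.
All primes ≡ 3 (mod 4) appear to even exponent (or don't appear), so by the two-squares theorem n IS expressible as a sum of two squares.
Step 3: Build a representation. Group n = k² · m with k = 5 and m = 13 · 13 = 169 (a product of primes ≡ 1 (mod 4)); a representation of m scales to one of n via (k·x)² + (k·y)² = k²(x² + y²). Each prime p ≡ 1 (mod 4) is itself a sum of two squares; find a² by testing p − a² for a perfect square:
  13: 13 − 1² = 12, 13 − 2² = 9 = 3² ⇒ 13 = 2² + 3².
  Combine using the Brahmagupta–Fibonacci identity (a² + b²)(c² + d²) = (ac − bd)² + (ad + bc)² = (ac + bd)² + (ad − bc)²:
  13 · 13 = 169: from (2² + 3²)(2² + 3²), take (2·2 − 3·3, 2·3 + 3·2) = (4 − 9, 6 + 6) = (-5, 12); dropping signs (only squares matter) gives (5, 12); check 5² + 12² = 25 + 144 = 169 ✓.
  Scale by k = 5: (5·5, 5·12) = (25, 60).
Step 4: Order so x ≤ y and verify: 25² + 60² = 625 + 3600 = 4225 = n. ✓

n = 4225 = 25² + 60² (one valid representation with x ≤ y).


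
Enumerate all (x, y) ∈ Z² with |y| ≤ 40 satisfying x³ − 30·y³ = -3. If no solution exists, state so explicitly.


The equation is x³ - 30y³ = -3. For fixed y, x³ = 30·y³ − 3, so a solution requires the RHS to be a perfect cube.
Strategy: iterate y from -40 to 40, compute RHS = 30·y³ − 3, and check whether it is a (positive or negative) perfect cube.
Check small values of y:
  y = 0: RHS = -3 is not a perfect cube.
  y = 1: RHS = 27 = (3)³ ⇒ x = 3 works.
  y = -1: RHS = -33 is not a perfect cube.
  y = 2: RHS = 237 is not a perfect cube.
  y = -2: RHS = -243 is not a perfect cube.
  y = 3: RHS = 807 is not a perfect cube.
  y = -3: RHS = -813 is not a perfect cube.
Continuing the search up to |y| = 40 finds no further solutions beyond those listed.
Collected solutions: (3, 1).

Solutions (with |y| ≤ 40): (3, 1).


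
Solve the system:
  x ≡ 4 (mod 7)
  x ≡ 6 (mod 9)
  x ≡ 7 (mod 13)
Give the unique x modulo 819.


Moduli 7, 9, 13 are pairwise coprime; by CRT there is a unique solution modulo M = 7 · 9 · 13 = 819.
Solve pairwise, accumulating the modulus:
  Start with x ≡ 4 (mod 7).
  Combine with x ≡ 6 (mod 9): since gcd(7, 9) = 1, we get a unique residue mod 63.
    Write x = 4 + 7·t and substitute into x ≡ 6 (mod 9): 7·t ≡ 6 − 4 = 2 (mod 9).
    The inverse of 7 mod 9 is 4 (since 7·4 = 28 = 3·9 + 1), so t ≡ 4·2 = 8 ≡ 8 (mod 9).
    Then x = 4 + 7·8 = 60, valid modulo lcm(7, 9) = 63: x ≡ 60 (mod 63).
  Combine with x ≡ 7 (mod 13): since gcd(63, 13) = 1, we get a unique residue mod 819.
    Write x = 60 + 63·t and substitute into x ≡ 7 (mod 13): 63·t ≡ 7 − 60 = -53 (mod 13).
    Reduce coefficients mod 13: 11·t ≡ 12 (mod 13).
    The inverse of 11 mod 13 is 6 (since 11·6 = 66 = 5·13 + 1), so t ≡ 6·12 = 72 ≡ 7 (mod 13).
    Then x = 60 + 63·7 = 501, valid modulo lcm(63, 13) = 819: x ≡ 501 (mod 819).
Verify: 501 mod 7 = 4 ✓, 501 mod 9 = 6 ✓, 501 mod 13 = 7 ✓.

x ≡ 501 (mod 819).


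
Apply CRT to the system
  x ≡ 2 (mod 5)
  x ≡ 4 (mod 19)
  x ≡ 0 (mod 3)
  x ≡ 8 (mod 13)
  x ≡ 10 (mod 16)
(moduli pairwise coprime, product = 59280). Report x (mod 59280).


Product of moduli M = 5 · 19 · 3 · 13 · 16 = 59280.
Merge one congruence at a time:
  Start: x ≡ 2 (mod 5).
  Combine with x ≡ 4 (mod 19); new modulus lcm = 95.
    Write x = 2 + 5·t and substitute into x ≡ 4 (mod 19): 5·t ≡ 4 − 2 = 2 (mod 19).
    The inverse of 5 mod 19 is 4 (since 5·4 = 20 = 1·19 + 1), so t ≡ 4·2 = 8 ≡ 8 (mod 19).
    Then x = 2 + 5·8 = 42, valid modulo lcm(5, 19) = 95: x ≡ 42 (mod 95).
  Combine with x ≡ 0 (mod 3); new modulus lcm = 285.
    Write x = 42 + 95·t and substitute into x ≡ 0 (mod 3): 95·t ≡ 0 − 42 = -42 (mod 3).
    Reduce coefficients mod 3: 2·t ≡ 0 (mod 3).
    The inverse of 2 mod 3 is 2 (since 2·2 = 4 = 1·3 + 1), so t ≡ 2·0 = 0 ≡ 0 (mod 3).
    Then x = 42 + 95·0 = 42, valid modulo lcm(95, 3) = 285: x ≡ 42 (mod 285).
  Combine with x ≡ 8 (mod 13); new modulus lcm = 3705.
    Write x = 42 + 285·t and substitute into x ≡ 8 (mod 13): 285·t ≡ 8 − 42 = -34 (mod 13).
    Reduce coefficients mod 13: 12·t ≡ 5 (mod 13).
    The inverse of 12 mod 13 is 12 (since 12·12 = 144 = 11·13 + 1), so t ≡ 12·5 = 60 ≡ 8 (mod 13).
    Then x = 42 + 285·8 = 2322, valid modulo lcm(285, 13) = 3705: x ≡ 2322 (mod 3705).
  Combine with x ≡ 10 (mod 16); new modulus lcm = 59280.
    Write x = 2322 + 3705·t and substitute into x ≡ 10 (mod 16): 3705·t ≡ 10 − 2322 = -2312 (mod 16).
    Reduce coefficients mod 16: 9·t ≡ 8 (mod 16).
    The inverse of 9 mod 16 is 9 (since 9·9 = 81 = 5·16 + 1), so t ≡ 9·8 = 72 ≡ 8 (mod 16).
    Then x = 2322 + 3705·8 = 31962, valid modulo lcm(3705, 16) = 59280: x ≡ 31962 (mod 59280).
Verify against each original: 31962 mod 5 = 2, 31962 mod 19 = 4, 31962 mod 3 = 0, 31962 mod 13 = 8, 31962 mod 16 = 10.

x ≡ 31962 (mod 59280).


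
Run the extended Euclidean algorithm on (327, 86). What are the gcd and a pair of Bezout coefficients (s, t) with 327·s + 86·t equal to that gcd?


Euclidean algorithm on (327, 86) — divide until remainder is 0:
  327 = 3 · 86 + 69
  86 = 1 · 69 + 17
  69 = 4 · 17 + 1
  17 = 17 · 1 + 0
gcd(327, 86) = 1.
Track Bezout coefficients alongside the remainders: start with r₀ = 327 = a·1 + b·0 (s = 1, t = 0) and r₁ = 86 = a·0 + b·1 (s = 0, t = 1); each new remainder r_{k+1} = r_{k-1} − q_k·r_k inherits s_{k+1} = s_{k-1} − q_k·s_k, t_{k+1} = t_{k-1} − q_k·t_k, so r_k = a·s_k + b·t_k at every step:
  q = 3: r = 69, s = 1 − 3·0 = 1, t = 0 − 3·1 = -3  (check: 327·1 + 86·(-3) = 69)
  q = 1: r = 17, s = 0 − 1·1 = -1, t = 1 − 1·(-3) = 4  (check: 327·(-1) + 86·4 = 17)
  q = 4: r = 1, s = 1 − 4·(-1) = 5, t = -3 − 4·4 = -19  (check: 327·5 + 86·(-19) = 1)
The row with r = 1 (the gcd) gives the Bezout coefficients s = 5, t = -19.
Result: 327 · (5) + 86 · (-19) = 1.

gcd(327, 86) = 1; s = 5, t = -19 (check: 327·5 + 86·(-19) = 1).


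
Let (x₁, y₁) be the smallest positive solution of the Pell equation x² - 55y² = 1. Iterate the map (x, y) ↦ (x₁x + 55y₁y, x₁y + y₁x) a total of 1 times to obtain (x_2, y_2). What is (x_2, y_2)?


Step 1: Find the fundamental solution (x₁, y₁) of x² - 55y² = 1.
  Expand √55 as a continued fraction. a₀ = ⌊√55⌋ = 7; iterate m_{k+1} = d_k·a_k − m_k, d_{k+1} = (55 − m_{k+1}²)/d_k, a_{k+1} = ⌊(a₀ + m_{k+1})/d_{k+1}⌋ (starting m₀ = 0, d₀ = 1), with convergents p_k = a_k·p_{k-1} + p_{k-2}, q_k = a_k·q_{k-1} + q_{k-2} (p₋₁ = 1, q₋₁ = 0):
  k = 0: a₀ = 7; p₀/q₀ = 7/1; p₀² − 55·q₀² = 49 − 55 = -6.
  k = 1: m = 7, d = 6, a = ⌊(7 + 7)/6⌋ = 2; p/q = (2·7 + 1)/(2·1 + 0) = 15/2; p² − 55·q² = 225 − 220 = 5.
  k = 2: m = 5, d = 5, a = ⌊(7 + 5)/5⌋ = 2; p/q = (2·15 + 7)/(2·2 + 1) = 37/5; p² − 55·q² = 1369 − 1375 = -6.
  k = 3: m = 5, d = 6, a = ⌊(7 + 5)/6⌋ = 2; p/q = (2·37 + 15)/(2·5 + 2) = 89/12; p² − 55·q² = 7921 − 7920 = 1.
  The first convergent with p² − 55·q² = 1 gives the fundamental solution (x₁, y₁) = (89, 12).
Step 2: Apply the recurrence (x_{n+1}, y_{n+1}) = (x₁x_n + 55y₁y_n, x₁y_n + y₁x_n) repeatedly.
  From (x_1, y_1) = (89, 12): x_2 = 89·89 + 55·12·12 = 15841; y_2 = 89·12 + 12·89 = 2136.
Step 3: Verify x_2² - 55·y_2² = 250937281 - 250937280 = 1 (should be 1). ✓

(x_1, y_1) = (89, 12); (x_2, y_2) = (15841, 2136).
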